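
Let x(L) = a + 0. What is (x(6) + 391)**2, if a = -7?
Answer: 147456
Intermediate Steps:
x(L) = -7 (x(L) = -7 + 0 = -7)
(x(6) + 391)**2 = (-7 + 391)**2 = 384**2 = 147456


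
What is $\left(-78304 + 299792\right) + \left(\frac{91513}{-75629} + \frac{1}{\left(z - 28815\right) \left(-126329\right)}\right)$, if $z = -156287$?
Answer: $\frac{391697100322426362591}{1768489670950982} \approx 2.2149 \cdot 10^{5}$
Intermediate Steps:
$\left(-78304 + 299792\right) + \left(\frac{91513}{-75629} + \frac{1}{\left(z - 28815\right) \left(-126329\right)}\right) = \left(-78304 + 299792\right) + \left(\frac{91513}{-75629} + \frac{1}{\left(-156287 - 28815\right) \left(-126329\right)}\right) = 221488 + \left(91513 \left(- \frac{1}{75629}\right) + \frac{1}{-185102} \left(- \frac{1}{126329}\right)\right) = 221488 - \frac{2139917164738625}{1768489670950982} = \frac{391697100322426362591}{1768489670950982}$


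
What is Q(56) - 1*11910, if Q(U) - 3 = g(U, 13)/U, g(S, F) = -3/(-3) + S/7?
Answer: -666783/56 ≈ -11907.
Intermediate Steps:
g(S, F) = 1 + S/7 (g(S, F) = -3*(-⅓) + S*(⅐) = 1 + S/7)
Q(U) = 3 + (1 + U/7)/U
Q(56) - 1*11910 = (22/7 + 1/56) - 1*11910 = (22/7 + 1/56) - 11910 = 177/56 - 11910 = -666783/56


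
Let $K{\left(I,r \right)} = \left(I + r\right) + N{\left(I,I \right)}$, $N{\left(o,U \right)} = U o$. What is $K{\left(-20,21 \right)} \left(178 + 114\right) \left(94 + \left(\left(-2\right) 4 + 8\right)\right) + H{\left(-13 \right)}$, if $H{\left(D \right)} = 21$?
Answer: $11006669$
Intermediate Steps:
$K{\left(I,r \right)} = I + r + I^{2}$ ($K{\left(I,r \right)} = \left(I + r\right) + I I = \left(I + r\right) + I^{2} = I + r + I^{2}$)
$K{\left(-20,21 \right)} \left(178 + 114\right) \left(94 + \left(\left(-2\right) 4 + 8\right)\right) + H{\left(-13 \right)} = \left(-20 + 21 + \left(-20\right)^{2}\right) \left(178 + 114\right) \left(94 + \left(\left(-2\right) 4 + 8\right)\right) + 21 = \left(-20 + 21 + 400\right) 292 \left(94 + \left(-8 + 8\right)\right) + 21 = 401 \cdot 292 \left(94 + 0\right) + 21 = 401 \cdot 292 \cdot 94 + 21 = 401 \cdot 27448 + 21 = 11006648 + 21 = 11006669$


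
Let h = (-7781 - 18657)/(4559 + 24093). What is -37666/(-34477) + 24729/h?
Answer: -12213588000104/455751463 ≈ -26799.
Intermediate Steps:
h = -13219/14326 (h = -26438/28652 = -26438*1/28652 = -13219/14326 ≈ -0.92273)
-37666/(-34477) + 24729/h = -37666/(-34477) + 24729/(-13219/14326) = -37666*(-1/34477) + 24729*(-14326/13219) = 37666/34477 - 354267654/13219 = -12213588000104/455751463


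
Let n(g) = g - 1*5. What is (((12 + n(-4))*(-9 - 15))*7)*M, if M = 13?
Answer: -6552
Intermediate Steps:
n(g) = -5 + g (n(g) = g - 5 = -5 + g)
(((12 + n(-4))*(-9 - 15))*7)*M = (((12 + (-5 - 4))*(-9 - 15))*7)*13 = (((12 - 9)*(-24))*7)*13 = ((3*(-24))*7)*13 = -72*7*13 = -504*13 = -6552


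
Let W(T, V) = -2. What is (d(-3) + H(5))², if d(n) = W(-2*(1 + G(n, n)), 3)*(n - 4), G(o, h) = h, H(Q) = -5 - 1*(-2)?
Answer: 121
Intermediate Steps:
H(Q) = -3 (H(Q) = -5 + 2 = -3)
d(n) = 8 - 2*n (d(n) = -2*(n - 4) = -2*(-4 + n) = 8 - 2*n)
(d(-3) + H(5))² = ((8 - 2*(-3)) - 3)² = ((8 + 6) - 3)² = (14 - 3)² = 11² = 121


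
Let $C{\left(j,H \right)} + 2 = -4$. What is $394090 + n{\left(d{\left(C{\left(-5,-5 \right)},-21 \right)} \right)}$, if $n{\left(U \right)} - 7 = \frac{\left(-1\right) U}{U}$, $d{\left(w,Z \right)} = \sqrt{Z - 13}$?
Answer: $394096$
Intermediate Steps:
$C{\left(j,H \right)} = -6$ ($C{\left(j,H \right)} = -2 - 4 = -6$)
$d{\left(w,Z \right)} = \sqrt{-13 + Z}$
$n{\left(U \right)} = 6$ ($n{\left(U \right)} = 7 + \frac{\left(-1\right) U}{U} = 7 - 1 = 6$)
$394090 + n{\left(d{\left(C{\left(-5,-5 \right)},-21 \right)} \right)} = 394090 + 6 = 394096$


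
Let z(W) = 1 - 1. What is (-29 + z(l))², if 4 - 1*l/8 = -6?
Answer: 841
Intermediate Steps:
l = 80 (l = 32 - 8*(-6) = 32 + 48 = 80)
z(W) = 0
(-29 + z(l))² = (-29 + 0)² = (-29)² = 841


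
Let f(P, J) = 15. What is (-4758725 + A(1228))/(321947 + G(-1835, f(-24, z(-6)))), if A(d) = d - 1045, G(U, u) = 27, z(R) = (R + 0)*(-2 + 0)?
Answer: -2379271/160987 ≈ -14.779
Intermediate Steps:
z(R) = -2*R (z(R) = R*(-2) = -2*R)
A(d) = -1045 + d
(-4758725 + A(1228))/(321947 + G(-1835, f(-24, z(-6)))) = (-4758725 + (-1045 + 1228))/(321947 + 27) = (-4758725 + 183)/321974 = -4758542*1/321974 = -2379271/160987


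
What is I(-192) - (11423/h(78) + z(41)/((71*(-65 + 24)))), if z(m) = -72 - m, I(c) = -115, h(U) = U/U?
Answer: -33587231/2911 ≈ -11538.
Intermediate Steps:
h(U) = 1
I(-192) - (11423/h(78) + z(41)/((71*(-65 + 24)))) = -115 - (11423/1 + (-72 - 1*41)/((71*(-65 + 24)))) = -115 - (11423*1 + (-72 - 41)/((71*(-41)))) = -115 - (11423 - 113/(-2911)) = -115 - (11423 - 113*(-1/2911)) = -115 - (11423 + 113/2911) = -115 - 1*33252466/2911 = -115 - 33252466/2911 = -33587231/2911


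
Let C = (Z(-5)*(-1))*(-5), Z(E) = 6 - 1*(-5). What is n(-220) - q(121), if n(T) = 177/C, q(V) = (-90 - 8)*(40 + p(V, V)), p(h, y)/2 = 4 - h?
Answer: -1045483/55 ≈ -19009.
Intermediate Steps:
p(h, y) = 8 - 2*h (p(h, y) = 2*(4 - h) = 8 - 2*h)
q(V) = -4704 + 196*V (q(V) = (-90 - 8)*(40 + (8 - 2*V)) = -98*(48 - 2*V) = -4704 + 196*V)
Z(E) = 11 (Z(E) = 6 + 5 = 11)
C = 55 (C = (11*(-1))*(-5) = -11*(-5) = 55)
n(T) = 177/55
n(-220) - q(121) = 177/55 - (-4704 + 196*121) = 177/55 - (-4704 + 23716) = 177/55 - 1*19012 = 177/55 - 19012 = -1045483/55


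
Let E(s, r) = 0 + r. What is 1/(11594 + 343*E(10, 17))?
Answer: 1/17425 ≈ 5.7389e-5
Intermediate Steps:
E(s, r) = r
1/(11594 + 343*E(10, 17)) = 1/(11594 + 343*17) = 1/(11594 + 5831) = 1/17425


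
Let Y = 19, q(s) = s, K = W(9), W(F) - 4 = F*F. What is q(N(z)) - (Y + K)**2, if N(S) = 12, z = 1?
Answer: -10804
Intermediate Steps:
W(F) = 4 + F**2 (W(F) = 4 + F*F = 4 + F**2)
K = 85 (K = 4 + 9**2 = 4 + 81 = 85)
q(N(z)) - (Y + K)**2 = 12 - (19 + 85)**2 = 12 - 1*104**2 = 12 - 1*10816 = 12 - 10816 = -10804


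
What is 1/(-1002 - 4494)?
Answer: -1/5496 ≈ -0.00018195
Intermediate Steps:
1/(-1002 - 4494) = 1/(-5496) = -1/5496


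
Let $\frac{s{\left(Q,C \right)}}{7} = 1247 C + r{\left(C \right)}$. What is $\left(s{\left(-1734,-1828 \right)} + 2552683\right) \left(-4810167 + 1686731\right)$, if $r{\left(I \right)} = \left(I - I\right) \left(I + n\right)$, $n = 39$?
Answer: $41866314380044$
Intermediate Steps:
$r{\left(I \right)} = 0$ ($r{\left(I \right)} = \left(I - I\right) \left(I + 39\right) = 0 \left(39 + I\right) = 0$)
$s{\left(Q,C \right)} = 8729 C$ ($s{\left(Q,C \right)} = 7 \left(1247 C + 0\right) = 7 \cdot 1247 C = 8729 C$)
$\left(s{\left(-1734,-1828 \right)} + 2552683\right) \left(-4810167 + 1686731\right) = \left(8729 \left(-1828\right) + 2552683\right) \left(-4810167 + 1686731\right) = \left(-15956612 + 2552683\right) \left(-3123436\right) = \left(-13403929\right) \left(-3123436\right) = 41866314380044$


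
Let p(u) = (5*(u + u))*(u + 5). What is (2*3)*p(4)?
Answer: 2160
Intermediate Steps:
p(u) = 10*u*(5 + u) (p(u) = (5*(2*u))*(5 + u) = (10*u)*(5 + u) = 10*u*(5 + u))
(2*3)*p(4) = (2*3)*(10*4*(5 + 4)) = 6*(10*4*9) = 6*360 = 2160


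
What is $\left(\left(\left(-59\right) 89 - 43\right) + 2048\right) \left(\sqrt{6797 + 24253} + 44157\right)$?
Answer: $-143333622 - 48690 \sqrt{138} \approx -1.4391 \cdot 10^{8}$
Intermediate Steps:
$\left(\left(\left(-59\right) 89 - 43\right) + 2048\right) \left(\sqrt{6797 + 24253} + 44157\right) = \left(\left(-5251 - 43\right) + 2048\right) \left(\sqrt{31050} + 44157\right) = \left(-5294 + 2048\right) \left(15 \sqrt{138} + 44157\right) = - 3246 \left(44157 + 15 \sqrt{138}\right) = -143333622 - 48690 \sqrt{138}$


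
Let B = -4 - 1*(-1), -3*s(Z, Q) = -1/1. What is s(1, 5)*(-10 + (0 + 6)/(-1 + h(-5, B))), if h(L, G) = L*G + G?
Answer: -104/33 ≈ -3.1515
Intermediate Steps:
s(Z, Q) = ⅓ (s(Z, Q) = -(-1)/(3*1) = -(-1)/3 = -⅓*(-1) = ⅓)
B = -3 (B = -4 + 1 = -3)
h(L, G) = G + G*L (h(L, G) = G*L + G = G + G*L)
s(1, 5)*(-10 + (0 + 6)/(-1 + h(-5, B))) = (-10 + (0 + 6)/(-1 - 3*(1 - 5)))/3 = (-10 + 6/(-1 - 3*(-4)))/3 = (-10 + 6/(-1 + 12))/3 = (-10 + 6/11)/3 = (⅓)*(-104/11) = -104/33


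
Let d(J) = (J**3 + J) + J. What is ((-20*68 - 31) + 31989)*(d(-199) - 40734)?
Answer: -242389125138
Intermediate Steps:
d(J) = J**3 + 2*J (d(J) = (J + J**3) + J = J**3 + 2*J)
((-20*68 - 31) + 31989)*(d(-199) - 40734) = ((-20*68 - 31) + 31989)*(-199*(2 + (-199)**2) - 40734) = ((-1360 - 31) + 31989)*(-199*(2 + 39601) - 40734) = (-1391 + 31989)*(-199*39603 - 40734) = 30598*(-7880997 - 40734) = 30598*(-7921731) = -242389125138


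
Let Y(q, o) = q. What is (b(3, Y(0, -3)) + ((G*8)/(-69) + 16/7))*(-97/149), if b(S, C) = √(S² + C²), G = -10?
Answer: -301961/71967 ≈ -4.1958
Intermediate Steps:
b(S, C) = √(C² + S²)
(b(3, Y(0, -3)) + ((G*8)/(-69) + 16/7))*(-97/149) = (√(0² + 3²) + (-10*8/(-69) + 16/7))*(-97/149) = (√(0 + 9) + (-80*(-1/69) + 16*(⅐)))*(-97*1/149) = (√9 + (80/69 + 16/7))*(-97/149) = (3 + 1664/483)*(-97/149) = (3113/483)*(-97/149) = -301961/71967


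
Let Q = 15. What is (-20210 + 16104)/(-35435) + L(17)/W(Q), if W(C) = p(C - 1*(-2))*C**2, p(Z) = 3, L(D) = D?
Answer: 674789/4783725 ≈ 0.14106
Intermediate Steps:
W(C) = 3*C**2
(-20210 + 16104)/(-35435) + L(17)/W(Q) = (-20210 + 16104)/(-35435) + 17/((3*15**2)) = -4106*(-1/35435) + 17/((3*225)) = 4106/35435 + 17/675 = 674789/4783725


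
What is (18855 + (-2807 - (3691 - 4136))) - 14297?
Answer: 2196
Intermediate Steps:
(18855 + (-2807 - (3691 - 4136))) - 14297 = (18855 + (-2807 - 1*(-445))) - 14297 = (18855 + (-2807 + 445)) - 14297 = (18855 - 2362) - 14297 = 16493 - 14297 = 2196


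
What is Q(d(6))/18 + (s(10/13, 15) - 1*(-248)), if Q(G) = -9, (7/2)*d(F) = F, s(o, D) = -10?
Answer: 475/2 ≈ 237.50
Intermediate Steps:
d(F) = 2*F/7
Q(d(6))/18 + (s(10/13, 15) - 1*(-248)) = -9/18 + (-10 - 1*(-248)) = -9*1/18 + (-10 + 248) = -½ + 238 = 475/2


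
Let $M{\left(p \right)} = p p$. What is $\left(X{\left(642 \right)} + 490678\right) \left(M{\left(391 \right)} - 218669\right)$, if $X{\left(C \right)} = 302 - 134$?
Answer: $-32291776648$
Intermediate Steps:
$M{\left(p \right)} = p^{2}$
$X{\left(C \right)} = 168$
$\left(X{\left(642 \right)} + 490678\right) \left(M{\left(391 \right)} - 218669\right) = \left(168 + 490678\right) \left(391^{2} - 218669\right) = 490846 \left(152881 - 218669\right) = 490846 \left(-65788\right) = -32291776648$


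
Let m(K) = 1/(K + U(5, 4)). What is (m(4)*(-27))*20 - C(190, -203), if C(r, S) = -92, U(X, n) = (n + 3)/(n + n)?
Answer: -244/13 ≈ -18.769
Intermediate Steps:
U(X, n) = (3 + n)/(2*n) (U(X, n) = (3 + n)/((2*n)) = (3 + n)*(1/(2*n)) = (3 + n)/(2*n))
m(K) = 1/(7/8 + K) (m(K) = 1/(K + (½)*(3 + 4)/4) = 1/(K + (½)*(¼)*7) = 1/(K + 7/8) = 1/(7/8 + K))
(m(4)*(-27))*20 - C(190, -203) = ((8/(7 + 8*4))*(-27))*20 - 1*(-92) = ((8/(7 + 32))*(-27))*20 + 92 = ((8/39)*(-27))*20 + 92 = -72/13*20 + 92 = -1440/13 + 92 = -244/13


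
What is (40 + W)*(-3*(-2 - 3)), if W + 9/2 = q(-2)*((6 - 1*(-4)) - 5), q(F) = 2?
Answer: 1365/2 ≈ 682.50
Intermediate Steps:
W = 11/2 (W = -9/2 + 2*((6 - 1*(-4)) - 5) = -9/2 + 2*((6 + 4) - 5) = -9/2 + 2*(10 - 5) = -9/2 + 2*5 = -9/2 + 10 = 11/2 ≈ 5.5000)
(40 + W)*(-3*(-2 - 3)) = (40 + 11/2)*(-3*(-2 - 3)) = 91*(-3*(-5))/2 = (91/2)*15 = 1365/2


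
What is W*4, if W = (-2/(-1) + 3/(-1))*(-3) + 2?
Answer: 20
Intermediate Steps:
W = 5 (W = (-2*(-1) + 3*(-1))*(-3) + 2 = (2 - 3)*(-3) + 2 = -1*(-3) + 2 = 3 + 2 = 5)
W*4 = 5*4 = 20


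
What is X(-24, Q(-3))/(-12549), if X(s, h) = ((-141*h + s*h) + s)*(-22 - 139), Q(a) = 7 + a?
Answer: -36708/4183 ≈ -8.7755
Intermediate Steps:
X(s, h) = -161*s + 22701*h - 161*h*s (X(s, h) = ((-141*h + h*s) + s)*(-161) = (s - 141*h + h*s)*(-161) = -161*s + 22701*h - 161*h*s)
X(-24, Q(-3))/(-12549) = (-161*(-24) + 22701*(7 - 3) - 161*(7 - 3)*(-24))/(-12549) = (3864 + 22701*4 - 161*4*(-24))*(-1/12549) = (3864 + 90804 + 15456)*(-1/12549) = 110124*(-1/12549) = -36708/4183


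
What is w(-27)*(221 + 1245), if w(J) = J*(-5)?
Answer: 197910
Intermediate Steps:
w(J) = -5*J
w(-27)*(221 + 1245) = (-5*(-27))*(221 + 1245) = 135*1466 = 197910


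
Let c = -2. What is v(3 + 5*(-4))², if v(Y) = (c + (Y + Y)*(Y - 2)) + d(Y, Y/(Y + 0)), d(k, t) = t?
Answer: 416025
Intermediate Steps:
v(Y) = -1 + 2*Y*(-2 + Y) (v(Y) = (-2 + (Y + Y)*(Y - 2)) + Y/(Y + 0) = (-2 + (2*Y)*(-2 + Y)) + Y/Y = (-2 + 2*Y*(-2 + Y)) + 1 = -1 + 2*Y*(-2 + Y))
v(3 + 5*(-4))² = (-1 - 4*(3 + 5*(-4)) + 2*(3 + 5*(-4))²)² = (-1 - 4*(3 - 20) + 2*(3 - 20)²)² = (-1 - 4*(-17) + 2*(-17)²)² = (-1 + 68 + 2*289)² = (-1 + 68 + 578)² = 645² = 416025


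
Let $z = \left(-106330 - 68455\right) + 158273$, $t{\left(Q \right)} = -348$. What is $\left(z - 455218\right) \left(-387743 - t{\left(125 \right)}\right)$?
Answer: $182745843350$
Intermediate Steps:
$z = -16512$ ($z = -174785 + 158273 = -16512$)
$\left(z - 455218\right) \left(-387743 - t{\left(125 \right)}\right) = \left(-16512 - 455218\right) \left(-387743 - -348\right) = - 471730 \left(-387743 + 348\right) = \left(-471730\right) \left(-387395\right) = 182745843350$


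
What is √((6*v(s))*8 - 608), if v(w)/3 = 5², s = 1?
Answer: 4*√187 ≈ 54.699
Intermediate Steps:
v(w) = 75 (v(w) = 3*5² = 3*25 = 75)
√((6*v(s))*8 - 608) = √((6*75)*8 - 608) = √(450*8 - 608) = √(3600 - 608) = √2992 = 4*√187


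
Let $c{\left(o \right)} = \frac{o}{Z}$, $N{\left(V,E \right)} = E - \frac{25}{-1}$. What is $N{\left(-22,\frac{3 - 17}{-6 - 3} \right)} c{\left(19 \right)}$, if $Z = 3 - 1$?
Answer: $\frac{4541}{18} \approx 252.28$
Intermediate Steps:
$Z = 2$
$N{\left(V,E \right)} = 25 + E$ ($N{\left(V,E \right)} = E - -25 = E + 25 = 25 + E$)
$c{\left(o \right)} = \frac{o}{2}$
$N{\left(-22,\frac{3 - 17}{-6 - 3} \right)} c{\left(19 \right)} = \left(25 + \frac{3 - 17}{-6 - 3}\right) \frac{1}{2} \cdot 19 = \left(25 - \frac{14}{-9}\right) \frac{19}{2} = \left(25 - - \frac{14}{9}\right) \frac{19}{2} = \left(25 + \frac{14}{9}\right) \frac{19}{2} = \frac{239}{9} \cdot \frac{19}{2} = \frac{4541}{18}$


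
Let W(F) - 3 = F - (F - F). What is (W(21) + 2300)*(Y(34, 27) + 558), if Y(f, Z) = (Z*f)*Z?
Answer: 58899456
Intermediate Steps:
Y(f, Z) = f*Z²
W(F) = 3 + F (W(F) = 3 + (F - (F - F)) = 3 + (F - 1*0) = 3 + (F + 0) = 3 + F)
(W(21) + 2300)*(Y(34, 27) + 558) = ((3 + 21) + 2300)*(34*27² + 558) = (24 + 2300)*(34*729 + 558) = 2324*(24786 + 558) = 2324*25344 = 58899456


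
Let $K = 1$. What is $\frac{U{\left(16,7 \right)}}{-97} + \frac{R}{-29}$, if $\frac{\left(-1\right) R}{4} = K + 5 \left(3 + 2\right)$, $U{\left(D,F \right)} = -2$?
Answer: $\frac{10146}{2813} \approx 3.6068$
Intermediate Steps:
$R = -104$ ($R = - 4 \left(1 + 5 \left(3 + 2\right)\right) = - 4 \left(1 + 5 \cdot 5\right) = - 4 \left(1 + 25\right) = \left(-4\right) 26 = -104$)
$\frac{U{\left(16,7 \right)}}{-97} + \frac{R}{-29} = - \frac{2}{-97} - \frac{104}{-29} = \left(-2\right) \left(- \frac{1}{97}\right) - - \frac{104}{29} = \frac{2}{97} + \frac{104}{29} = \frac{10146}{2813}$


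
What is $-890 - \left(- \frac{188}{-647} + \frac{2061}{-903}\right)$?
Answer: $- \frac{172936929}{194747} \approx -888.01$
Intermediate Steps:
$-890 - \left(- \frac{188}{-647} + \frac{2061}{-903}\right) = -890 - \left(\left(-188\right) \left(- \frac{1}{647}\right) + 2061 \left(- \frac{1}{903}\right)\right) = -890 - \left(\frac{188}{647} - \frac{687}{301}\right) = -890 - - \frac{387901}{194747} = -890 + \frac{387901}{194747} = - \frac{172936929}{194747}$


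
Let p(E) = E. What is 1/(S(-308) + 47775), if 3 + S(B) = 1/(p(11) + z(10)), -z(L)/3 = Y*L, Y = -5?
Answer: 161/7691293 ≈ 2.0933e-5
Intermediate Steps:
z(L) = 15*L (z(L) = -(-15)*L = 15*L)
S(B) = -482/161 (S(B) = -3 + 1/(11 + 15*10) = -3 + 1/(11 + 150) = -3 + 1/161 = -482/161)
1/(S(-308) + 47775) = 1/(-482/161 + 47775) = 1/(7691293/161) = 161/7691293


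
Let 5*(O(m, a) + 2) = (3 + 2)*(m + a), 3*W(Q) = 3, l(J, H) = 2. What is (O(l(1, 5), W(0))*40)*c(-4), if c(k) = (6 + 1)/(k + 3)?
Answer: -280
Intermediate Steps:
W(Q) = 1 (W(Q) = (⅓)*3 = 1)
c(k) = 7/(3 + k)
O(m, a) = -2 + a + m (O(m, a) = -2 + ((3 + 2)*(m + a))/5 = -2 + (5*(a + m))/5 = -2 + (5*a + 5*m)/5 = -2 + (a + m) = -2 + a + m)
(O(l(1, 5), W(0))*40)*c(-4) = ((-2 + 1 + 2)*40)*(7/(3 - 4)) = (1*40)*(7/(-1)) = 40*(7*(-1)) = 40*(-7) = -280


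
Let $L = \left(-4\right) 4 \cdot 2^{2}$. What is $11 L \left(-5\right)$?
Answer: $3520$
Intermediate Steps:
$L = -64$ ($L = \left(-16\right) 4 = -64$)
$11 L \left(-5\right) = 11 \left(-64\right) \left(-5\right) = \left(-704\right) \left(-5\right) = 3520$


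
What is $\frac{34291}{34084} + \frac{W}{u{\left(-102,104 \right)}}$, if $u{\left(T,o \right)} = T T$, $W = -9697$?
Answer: $\frac{3281377}{44326242} \approx 0.074028$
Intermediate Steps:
$u{\left(T,o \right)} = T^{2}$
$\frac{34291}{34084} + \frac{W}{u{\left(-102,104 \right)}} = \frac{34291}{34084} - \frac{9697}{\left(-102\right)^{2}} = 34291 \cdot \frac{1}{34084} - \frac{9697}{10404} = \frac{34291}{34084} - \frac{9697}{10404} = \frac{3281377}{44326242}$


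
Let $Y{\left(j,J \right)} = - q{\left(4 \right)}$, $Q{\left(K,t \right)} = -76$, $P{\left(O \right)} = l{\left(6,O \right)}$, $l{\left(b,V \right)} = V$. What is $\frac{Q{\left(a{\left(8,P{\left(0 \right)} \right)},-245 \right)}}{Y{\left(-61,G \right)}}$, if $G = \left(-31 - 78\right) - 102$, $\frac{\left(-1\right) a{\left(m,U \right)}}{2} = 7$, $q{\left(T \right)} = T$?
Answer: $19$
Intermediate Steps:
$P{\left(O \right)} = O$
$a{\left(m,U \right)} = -14$ ($a{\left(m,U \right)} = \left(-2\right) 7 = -14$)
$G = -211$ ($G = -109 - 102 = -211$)
$Y{\left(j,J \right)} = -4$ ($Y{\left(j,J \right)} = \left(-1\right) 4 = -4$)
$\frac{Q{\left(a{\left(8,P{\left(0 \right)} \right)},-245 \right)}}{Y{\left(-61,G \right)}} = - \frac{76}{-4} = \left(-76\right) \left(- \frac{1}{4}\right) = 19$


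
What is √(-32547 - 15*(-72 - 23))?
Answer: 3*I*√3458 ≈ 176.41*I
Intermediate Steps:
√(-32547 - 15*(-72 - 23)) = √(-32547 - 15*(-95)) = √(-32547 + 1425) = √(-31122) = 3*I*√3458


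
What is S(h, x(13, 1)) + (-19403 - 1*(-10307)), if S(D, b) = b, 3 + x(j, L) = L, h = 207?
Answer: -9098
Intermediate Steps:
x(j, L) = -3 + L
S(h, x(13, 1)) + (-19403 - 1*(-10307)) = (-3 + 1) + (-19403 - 1*(-10307)) = -2 + (-19403 + 10307) = -2 - 9096 = -9098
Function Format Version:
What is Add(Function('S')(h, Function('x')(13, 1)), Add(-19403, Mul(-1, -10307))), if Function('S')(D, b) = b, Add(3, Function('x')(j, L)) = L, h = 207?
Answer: -9098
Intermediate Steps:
Function('x')(j, L) = Add(-3, L)
Add(Function('S')(h, Function('x')(13, 1)), Add(-19403, Mul(-1, -10307))) = Add(Add(-3, 1), Add(-19403, Mul(-1, -10307))) = Add(-2, Add(-19403, 10307)) = Add(-2, -9096) = -9098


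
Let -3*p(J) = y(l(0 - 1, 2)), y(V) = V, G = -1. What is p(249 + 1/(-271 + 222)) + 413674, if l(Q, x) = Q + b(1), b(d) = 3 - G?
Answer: 413673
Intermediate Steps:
b(d) = 4 (b(d) = 3 - 1*(-1) = 3 + 1 = 4)
l(Q, x) = 4 + Q (l(Q, x) = Q + 4 = 4 + Q)
p(J) = -1 (p(J) = -(4 + (0 - 1))/3 = -(4 - 1)/3 = -⅓*3 = -1)
p(249 + 1/(-271 + 222)) + 413674 = -1 + 413674 = 413673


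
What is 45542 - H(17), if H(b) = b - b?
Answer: 45542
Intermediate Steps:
H(b) = 0
45542 - H(17) = 45542 - 1*0 = 45542 + 0 = 45542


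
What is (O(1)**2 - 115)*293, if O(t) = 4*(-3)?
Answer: 8497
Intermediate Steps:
O(t) = -12
(O(1)**2 - 115)*293 = ((-12)**2 - 115)*293 = (144 - 115)*293 = 29*293 = 8497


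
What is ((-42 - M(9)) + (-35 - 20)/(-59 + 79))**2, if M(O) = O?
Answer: 46225/16 ≈ 2889.1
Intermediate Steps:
((-42 - M(9)) + (-35 - 20)/(-59 + 79))**2 = ((-42 - 1*9) + (-35 - 20)/(-59 + 79))**2 = ((-42 - 9) - 55/20)**2 = (-51 - 55*1/20)**2 = (-51 - 11/4)**2 = (-215/4)**2 = 46225/16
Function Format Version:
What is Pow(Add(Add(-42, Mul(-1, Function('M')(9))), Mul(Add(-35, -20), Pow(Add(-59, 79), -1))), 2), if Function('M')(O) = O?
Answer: Rational(46225, 16) ≈ 2889.1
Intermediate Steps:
Pow(Add(Add(-42, Mul(-1, Function('M')(9))), Mul(Add(-35, -20), Pow(Add(-59, 79), -1))), 2) = Pow(Add(Add(-42, Mul(-1, 9)), Mul(Add(-35, -20), Pow(Add(-59, 79), -1))), 2) = Pow(Add(Add(-42, -9), Mul(-55, Pow(20, -1))), 2) = Pow(Add(-51, Mul(-55, Rational(1, 20))), 2) = Pow(Add(-51, Rational(-11, 4)), 2) = Pow(Rational(-215, 4), 2) = Rational(46225, 16)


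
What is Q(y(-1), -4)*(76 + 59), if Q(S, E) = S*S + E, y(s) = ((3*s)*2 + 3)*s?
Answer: 675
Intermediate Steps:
y(s) = s*(3 + 6*s) (y(s) = (6*s + 3)*s = (3 + 6*s)*s = s*(3 + 6*s))
Q(S, E) = E + S**2 (Q(S, E) = S**2 + E = E + S**2)
Q(y(-1), -4)*(76 + 59) = (-4 + (3*(-1)*(1 + 2*(-1)))**2)*(76 + 59) = (-4 + (3*(-1)*(1 - 2))**2)*135 = (-4 + (3*(-1)*(-1))**2)*135 = (-4 + 3**2)*135 = (-4 + 9)*135 = 5*135 = 675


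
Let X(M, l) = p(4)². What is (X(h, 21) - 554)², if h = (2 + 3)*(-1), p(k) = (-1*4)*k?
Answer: 88804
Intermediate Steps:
p(k) = -4*k
h = -5 (h = 5*(-1) = -5)
X(M, l) = 256 (X(M, l) = (-4*4)² = (-16)² = 256)
(X(h, 21) - 554)² = (256 - 554)² = (-298)² = 88804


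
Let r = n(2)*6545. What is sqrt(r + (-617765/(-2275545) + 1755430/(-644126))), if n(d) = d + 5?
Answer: sqrt(984230787316927973641632303)/146573769867 ≈ 214.04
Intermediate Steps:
n(d) = 5 + d
r = 45815 (r = (5 + 2)*6545 = 7*6545 = 45815)
sqrt(r + (-617765/(-2275545) + 1755430/(-644126))) = sqrt(45815 + (-617765/(-2275545) + 1755430/(-644126))) = sqrt(45815 + (-617765*(-1/2275545) + 1755430*(-1/644126))) = sqrt(45815 + (123553/455109 - 877715/322063)) = sqrt(45815 - 359664146096/146573769867) = sqrt(6714917602310509/146573769867) = sqrt(984230787316927973641632303)/146573769867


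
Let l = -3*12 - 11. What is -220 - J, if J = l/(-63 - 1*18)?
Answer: -17867/81 ≈ -220.58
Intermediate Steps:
l = -47 (l = -36 - 11 = -47)
J = 47/81 (J = -47/(-63 - 1*18) = -47/(-63 - 18) = -47/(-81) = -47*(-1/81) = 47/81 ≈ 0.58025)
-220 - J = -220 - 1*47/81 = -220 - 47/81 = -17867/81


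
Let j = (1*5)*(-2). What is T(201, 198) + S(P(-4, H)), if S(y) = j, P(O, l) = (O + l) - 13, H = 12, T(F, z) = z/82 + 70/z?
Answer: -29354/4059 ≈ -7.2318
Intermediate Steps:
T(F, z) = 70/z + z/82 (T(F, z) = z*(1/82) + 70/z = z/82 + 70/z = 70/z + z/82)
P(O, l) = -13 + O + l
j = -10 (j = 5*(-2) = -10)
S(y) = -10
T(201, 198) + S(P(-4, H)) = (70/198 + (1/82)*198) - 10 = (70*(1/198) + 99/41) - 10 = (35/99 + 99/41) - 10 = 11236/4059 - 10 = -29354/4059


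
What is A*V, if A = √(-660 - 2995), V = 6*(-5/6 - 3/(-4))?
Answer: -I*√3655/2 ≈ -30.228*I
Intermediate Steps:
V = -½ (V = 6*(-5*⅙ - 3*(-¼)) = 6*(-⅚ + ¾) = 6*(-1/12) = -½ ≈ -0.50000)
A = I*√3655 (A = √(-3655) = I*√3655 ≈ 60.457*I)
A*V = (I*√3655)*(-½) = -I*√3655/2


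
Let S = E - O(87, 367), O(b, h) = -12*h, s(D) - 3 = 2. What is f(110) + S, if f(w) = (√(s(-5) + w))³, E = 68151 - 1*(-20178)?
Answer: 92733 + 115*√115 ≈ 93966.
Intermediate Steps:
s(D) = 5 (s(D) = 3 + 2 = 5)
E = 88329 (E = 68151 + 20178 = 88329)
f(w) = (5 + w)^(3/2) (f(w) = (√(5 + w))³ = (5 + w)^(3/2))
S = 92733 (S = 88329 - (-12)*367 = 88329 - 1*(-4404) = 88329 + 4404 = 92733)
f(110) + S = (5 + 110)^(3/2) + 92733 = 115^(3/2) + 92733 = 115*√115 + 92733 = 92733 + 115*√115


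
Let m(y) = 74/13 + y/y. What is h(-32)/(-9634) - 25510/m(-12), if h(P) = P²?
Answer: -1597506254/419079 ≈ -3811.9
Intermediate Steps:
m(y) = 87/13 (m(y) = 74*(1/13) + 1 = 74/13 + 1 = 87/13)
h(-32)/(-9634) - 25510/m(-12) = (-32)²/(-9634) - 25510/87/13 = 1024*(-1/9634) - 25510*13/87 = -512/4817 - 331630/87 = -1597506254/419079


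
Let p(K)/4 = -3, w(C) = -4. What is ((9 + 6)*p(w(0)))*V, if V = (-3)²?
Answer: -1620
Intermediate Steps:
p(K) = -12 (p(K) = 4*(-3) = -12)
V = 9
((9 + 6)*p(w(0)))*V = ((9 + 6)*(-12))*9 = (15*(-12))*9 = -180*9 = -1620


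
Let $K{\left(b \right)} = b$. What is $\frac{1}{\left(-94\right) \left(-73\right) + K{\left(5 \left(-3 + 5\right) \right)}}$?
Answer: $\frac{1}{6872} \approx 0.00014552$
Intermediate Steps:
$\frac{1}{\left(-94\right) \left(-73\right) + K{\left(5 \left(-3 + 5\right) \right)}} = \frac{1}{\left(-94\right) \left(-73\right) + 5 \left(-3 + 5\right)} = \frac{1}{6862 + 5 \cdot 2} = \frac{1}{6862 + 10} = \frac{1}{6872}$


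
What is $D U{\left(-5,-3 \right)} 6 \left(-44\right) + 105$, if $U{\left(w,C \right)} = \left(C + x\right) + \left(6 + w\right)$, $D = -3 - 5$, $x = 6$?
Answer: $8553$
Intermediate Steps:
$D = -8$ ($D = -3 - 5 = -8$)
$U{\left(w,C \right)} = 12 + C + w$ ($U{\left(w,C \right)} = \left(C + 6\right) + \left(6 + w\right) = \left(6 + C\right) + \left(6 + w\right) = 12 + C + w$)
$D U{\left(-5,-3 \right)} 6 \left(-44\right) + 105 = - 8 \left(12 - 3 - 5\right) 6 \left(-44\right) + 105 = \left(-8\right) 4 \cdot 6 \left(-44\right) + 105 = \left(-32\right) 6 \left(-44\right) + 105 = \left(-192\right) \left(-44\right) + 105 = 8448 + 105 = 8553$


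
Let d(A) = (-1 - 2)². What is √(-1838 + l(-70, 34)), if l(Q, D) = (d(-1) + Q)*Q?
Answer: 8*√38 ≈ 49.315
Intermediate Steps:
d(A) = 9 (d(A) = (-3)² = 9)
l(Q, D) = Q*(9 + Q) (l(Q, D) = (9 + Q)*Q = Q*(9 + Q))
√(-1838 + l(-70, 34)) = √(-1838 - 70*(9 - 70)) = √(-1838 - 70*(-61)) = √(-1838 + 4270) = √2432 = 8*√38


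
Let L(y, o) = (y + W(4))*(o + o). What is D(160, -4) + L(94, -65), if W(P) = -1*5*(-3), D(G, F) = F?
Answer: -14174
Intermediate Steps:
W(P) = 15 (W(P) = -5*(-3) = 15)
L(y, o) = 2*o*(15 + y) (L(y, o) = (y + 15)*(o + o) = (15 + y)*(2*o) = 2*o*(15 + y))
D(160, -4) + L(94, -65) = -4 + 2*(-65)*(15 + 94) = -4 + 2*(-65)*109 = -4 - 14170 = -14174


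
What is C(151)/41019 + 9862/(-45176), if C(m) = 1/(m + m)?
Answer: -30541956745/139907112972 ≈ -0.21830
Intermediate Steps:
C(m) = 1/(2*m)
C(151)/41019 + 9862/(-45176) = ((1/2)/151)/41019 + 9862/(-45176) = ((1/2)*(1/151))*(1/41019) + 9862*(-1/45176) = (1/302)*(1/41019) - 4931/22588 = 1/12387738 - 4931/22588 = -30541956745/139907112972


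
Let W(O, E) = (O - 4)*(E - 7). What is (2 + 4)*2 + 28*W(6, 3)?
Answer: -212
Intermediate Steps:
W(O, E) = (-7 + E)*(-4 + O) (W(O, E) = (-4 + O)*(-7 + E) = (-7 + E)*(-4 + O))
(2 + 4)*2 + 28*W(6, 3) = (2 + 4)*2 + 28*(28 - 7*6 - 4*3 + 3*6) = 6*2 + 28*(28 - 42 - 12 + 18) = 12 + 28*(-8) = 12 - 224 = -212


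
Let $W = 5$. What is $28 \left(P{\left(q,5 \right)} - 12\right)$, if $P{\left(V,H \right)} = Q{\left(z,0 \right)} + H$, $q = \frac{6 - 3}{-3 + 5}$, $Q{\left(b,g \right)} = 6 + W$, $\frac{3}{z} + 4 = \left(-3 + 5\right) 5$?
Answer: $112$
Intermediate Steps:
$z = \frac{1}{2}$ ($z = \frac{3}{-4 + \left(-3 + 5\right) 5} = \frac{3}{-4 + 2 \cdot 5} = \frac{3}{-4 + 10} = \frac{3}{6} = 3 \cdot \frac{1}{6} = \frac{1}{2} \approx 0.5$)
$Q{\left(b,g \right)} = 11$ ($Q{\left(b,g \right)} = 6 + 5 = 11$)
$q = \frac{3}{2} \approx 1.5$
$P{\left(V,H \right)} = 11 + H$
$28 \left(P{\left(q,5 \right)} - 12\right) = 28 \left(\left(11 + 5\right) - 12\right) = 28 \left(16 - 12\right) = 28 \cdot 4 = 112$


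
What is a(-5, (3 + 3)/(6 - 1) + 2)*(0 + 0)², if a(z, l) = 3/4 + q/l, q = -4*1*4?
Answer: 0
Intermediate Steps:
q = -16 (q = -4*4 = -16)
a(z, l) = ¾ - 16/l (a(z, l) = 3/4 - 16/l = 3*(¼) - 16/l = ¾ - 16/l)
a(-5, (3 + 3)/(6 - 1) + 2)*(0 + 0)² = (¾ - 16/((3 + 3)/(6 - 1) + 2))*(0 + 0)² = (¾ - 16/(6/5 + 2))*0² = (¾ - 16/(6*(⅕) + 2))*0 = (¾ - 16/(6/5 + 2))*0 = (¾ - 16/16/5)*0 = (¾ - 16*5/16)*0 = (¾ - 5)*0 = -17/4*0 = 0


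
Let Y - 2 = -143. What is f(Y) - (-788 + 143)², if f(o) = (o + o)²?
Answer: -336501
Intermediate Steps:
Y = -141 (Y = 2 - 143 = -141)
f(o) = 4*o² (f(o) = (2*o)² = 4*o²)
f(Y) - (-788 + 143)² = 4*(-141)² - (-788 + 143)² = 4*19881 - 1*(-645)² = 79524 - 1*416025 = 79524 - 416025 = -336501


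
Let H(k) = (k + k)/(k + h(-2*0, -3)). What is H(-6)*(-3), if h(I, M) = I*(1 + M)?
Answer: -6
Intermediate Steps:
H(k) = 2 (H(k) = (k + k)/(k + (-2*0)*(1 - 3)) = (2*k)/(k + 0*(-2)) = (2*k)/(k + 0) = (2*k)/k = 2)
H(-6)*(-3) = 2*(-3) = -6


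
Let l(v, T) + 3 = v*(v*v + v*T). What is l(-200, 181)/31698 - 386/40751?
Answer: -30983117681/1291725198 ≈ -23.986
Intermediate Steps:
l(v, T) = -3 + v*(v² + T*v) (l(v, T) = -3 + v*(v*v + v*T) = -3 + v*(v² + T*v))
l(-200, 181)/31698 - 386/40751 = (-3 + (-200)³ + 181*(-200)²)/31698 - 386/40751 = (-3 - 8000000 + 181*40000)*(1/31698) - 386*1/40751 = (-3 - 8000000 + 7240000)*(1/31698) - 386/40751 = -760003*1/31698 - 386/40751 = -760003/31698 - 386/40751 = -30983117681/1291725198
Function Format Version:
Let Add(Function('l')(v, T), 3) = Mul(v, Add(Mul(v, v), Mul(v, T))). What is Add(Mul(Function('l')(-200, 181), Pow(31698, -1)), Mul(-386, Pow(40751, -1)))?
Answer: Rational(-30983117681, 1291725198) ≈ -23.986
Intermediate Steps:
Function('l')(v, T) = Add(-3, Mul(v, Add(Pow(v, 2), Mul(T, v)))) (Function('l')(v, T) = Add(-3, Mul(v, Add(Mul(v, v), Mul(v, T)))) = Add(-3, Mul(v, Add(Pow(v, 2), Mul(T, v)))))
Add(Mul(Function('l')(-200, 181), Pow(31698, -1)), Mul(-386, Pow(40751, -1))) = Add(Mul(Add(-3, Pow(-200, 3), Mul(181, Pow(-200, 2))), Pow(31698, -1)), Mul(-386, Pow(40751, -1))) = Add(Mul(Add(-3, -8000000, Mul(181, 40000)), Rational(1, 31698)), Mul(-386, Rational(1, 40751))) = Add(Mul(Add(-3, -8000000, 7240000), Rational(1, 31698)), Rational(-386, 40751)) = Add(Mul(-760003, Rational(1, 31698)), Rational(-386, 40751)) = Add(Rational(-760003, 31698), Rational(-386, 40751)) = Rational(-30983117681, 1291725198)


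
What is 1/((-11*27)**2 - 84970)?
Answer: 1/3239 ≈ 0.00030874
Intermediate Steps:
1/((-11*27)**2 - 84970) = 1/((-297)**2 - 84970) = 1/(88209 - 84970) = 1/3239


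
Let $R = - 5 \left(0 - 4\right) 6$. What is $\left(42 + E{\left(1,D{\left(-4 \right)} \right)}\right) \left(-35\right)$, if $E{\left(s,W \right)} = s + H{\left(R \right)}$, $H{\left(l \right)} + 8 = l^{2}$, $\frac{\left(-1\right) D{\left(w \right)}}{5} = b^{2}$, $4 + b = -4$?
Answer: $-505225$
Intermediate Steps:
$b = -8$ ($b = -4 - 4 = -8$)
$D{\left(w \right)} = -320$ ($D{\left(w \right)} = - 5 \left(-8\right)^{2} = \left(-5\right) 64 = -320$)
$R = 120$ ($R = - 5 \left(0 - 4\right) 6 = \left(-5\right) \left(-4\right) 6 = 20 \cdot 6 = 120$)
$H{\left(l \right)} = -8 + l^{2}$
$E{\left(s,W \right)} = 14392 + s$ ($E{\left(s,W \right)} = s - \left(8 - 120^{2}\right) = s + \left(-8 + 14400\right) = s + 14392 = 14392 + s$)
$\left(42 + E{\left(1,D{\left(-4 \right)} \right)}\right) \left(-35\right) = \left(42 + \left(14392 + 1\right)\right) \left(-35\right) = \left(42 + 14393\right) \left(-35\right) = 14435 \left(-35\right) = -505225$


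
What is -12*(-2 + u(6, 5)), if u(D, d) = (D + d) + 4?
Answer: -156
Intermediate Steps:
u(D, d) = 4 + D + d
-12*(-2 + u(6, 5)) = -12*(-2 + (4 + 6 + 5)) = -12*(-2 + 15) = -12*13 = -156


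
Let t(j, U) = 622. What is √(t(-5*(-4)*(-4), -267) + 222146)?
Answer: 12*√1547 ≈ 471.98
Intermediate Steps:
√(t(-5*(-4)*(-4), -267) + 222146) = √(622 + 222146) = √222768 = 12*√1547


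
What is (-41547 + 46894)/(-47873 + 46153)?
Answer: -5347/1720 ≈ -3.1087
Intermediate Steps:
(-41547 + 46894)/(-47873 + 46153) = 5347/(-1720) = 5347*(-1/1720) = -5347/1720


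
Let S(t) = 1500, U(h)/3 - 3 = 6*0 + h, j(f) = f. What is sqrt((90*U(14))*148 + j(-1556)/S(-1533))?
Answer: sqrt(3821169165)/75 ≈ 824.21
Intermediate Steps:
U(h) = 9 + 3*h (U(h) = 9 + 3*(6*0 + h) = 9 + 3*(0 + h) = 9 + 3*h)
sqrt((90*U(14))*148 + j(-1556)/S(-1533)) = sqrt((90*(9 + 3*14))*148 - 1556/1500) = sqrt((90*(9 + 42))*148 - 1556*1/1500) = sqrt((90*51)*148 - 389/375) = sqrt(4590*148 - 389/375) = sqrt(679320 - 389/375) = sqrt(254744611/375) = sqrt(3821169165)/75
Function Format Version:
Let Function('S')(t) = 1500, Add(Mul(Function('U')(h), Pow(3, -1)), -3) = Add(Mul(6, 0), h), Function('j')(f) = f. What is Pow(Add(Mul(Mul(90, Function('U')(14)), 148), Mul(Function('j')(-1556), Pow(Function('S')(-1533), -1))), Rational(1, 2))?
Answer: Mul(Rational(1, 75), Pow(3821169165, Rational(1, 2))) ≈ 824.21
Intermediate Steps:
Function('U')(h) = Add(9, Mul(3, h)) (Function('U')(h) = Add(9, Mul(3, Add(Mul(6, 0), h))) = Add(9, Mul(3, Add(0, h))) = Add(9, Mul(3, h)))
Pow(Add(Mul(Mul(90, Function('U')(14)), 148), Mul(Function('j')(-1556), Pow(Function('S')(-1533), -1))), Rational(1, 2)) = Pow(Add(Mul(Mul(90, Add(9, Mul(3, 14))), 148), Mul(-1556, Pow(1500, -1))), Rational(1, 2)) = Pow(Add(Mul(Mul(90, Add(9, 42)), 148), Mul(-1556, Rational(1, 1500))), Rational(1, 2)) = Pow(Add(Mul(Mul(90, 51), 148), Rational(-389, 375)), Rational(1, 2)) = Pow(Add(Mul(4590, 148), Rational(-389, 375)), Rational(1, 2)) = Pow(Add(679320, Rational(-389, 375)), Rational(1, 2)) = Pow(Rational(254744611, 375), Rational(1, 2)) = Mul(Rational(1, 75), Pow(3821169165, Rational(1, 2)))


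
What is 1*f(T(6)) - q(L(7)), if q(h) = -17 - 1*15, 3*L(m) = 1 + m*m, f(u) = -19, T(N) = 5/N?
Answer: 13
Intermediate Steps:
L(m) = ⅓ + m²/3 (L(m) = (1 + m*m)/3 = (1 + m²)/3 = ⅓ + m²/3)
q(h) = -32 (q(h) = -17 - 15 = -32)
1*f(T(6)) - q(L(7)) = 1*(-19) - 1*(-32) = -19 + 32 = 13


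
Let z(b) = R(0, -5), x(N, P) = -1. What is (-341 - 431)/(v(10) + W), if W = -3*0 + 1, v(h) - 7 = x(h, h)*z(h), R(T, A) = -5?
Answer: -772/13 ≈ -59.385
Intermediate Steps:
z(b) = -5
v(h) = 12 (v(h) = 7 - 1*(-5) = 7 + 5 = 12)
W = 1 (W = 0 + 1 = 1)
(-341 - 431)/(v(10) + W) = (-341 - 431)/(12 + 1) = -772/13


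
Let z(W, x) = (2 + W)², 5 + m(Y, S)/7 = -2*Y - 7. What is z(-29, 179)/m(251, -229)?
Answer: -729/3598 ≈ -0.20261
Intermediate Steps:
m(Y, S) = -84 - 14*Y (m(Y, S) = -35 + 7*(-2*Y - 7) = -35 + 7*(-7 - 2*Y) = -35 + (-49 - 14*Y) = -84 - 14*Y)
z(-29, 179)/m(251, -229) = (2 - 29)²/(-84 - 14*251) = (-27)²/(-84 - 3514) = 729/(-3598) = 729*(-1/3598) = -729/3598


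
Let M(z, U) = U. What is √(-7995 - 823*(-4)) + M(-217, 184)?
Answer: 184 + I*√4703 ≈ 184.0 + 68.578*I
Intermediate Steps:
√(-7995 - 823*(-4)) + M(-217, 184) = √(-7995 - 823*(-4)) + 184 = √(-7995 + 3292) + 184 = √(-4703) + 184 = I*√4703 + 184 = 184 + I*√4703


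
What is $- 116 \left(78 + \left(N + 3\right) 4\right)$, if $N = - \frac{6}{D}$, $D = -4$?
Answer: $-11136$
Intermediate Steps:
$N = \frac{3}{2}$ ($N = - \frac{6}{-4} = \left(-6\right) \left(- \frac{1}{4}\right) = \frac{3}{2} \approx 1.5$)
$- 116 \left(78 + \left(N + 3\right) 4\right) = - 116 \left(78 + \left(\frac{3}{2} + 3\right) 4\right) = - 116 \left(78 + \frac{9}{2} \cdot 4\right) = - 116 \left(78 + 18\right) = \left(-116\right) 96 = -11136$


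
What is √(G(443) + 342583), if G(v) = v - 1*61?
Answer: √342965 ≈ 585.63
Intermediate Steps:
G(v) = -61 + v (G(v) = v - 61 = -61 + v)
√(G(443) + 342583) = √((-61 + 443) + 342583) = √(382 + 342583) = √342965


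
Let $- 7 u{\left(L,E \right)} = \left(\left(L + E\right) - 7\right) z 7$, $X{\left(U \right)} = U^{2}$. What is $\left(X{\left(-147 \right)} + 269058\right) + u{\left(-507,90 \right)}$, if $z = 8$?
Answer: $294059$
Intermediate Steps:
$u{\left(L,E \right)} = 56 - 8 E - 8 L$ ($u{\left(L,E \right)} = - \frac{\left(\left(L + E\right) - 7\right) 8 \cdot 7}{7} = - \frac{\left(\left(E + L\right) - 7\right) 8 \cdot 7}{7} = - \frac{\left(-7 + E + L\right) 8 \cdot 7}{7} = - \frac{\left(-56 + 8 E + 8 L\right) 7}{7} = - \frac{-392 + 56 E + 56 L}{7} = 56 - 8 E - 8 L$)
$\left(X{\left(-147 \right)} + 269058\right) + u{\left(-507,90 \right)} = \left(\left(-147\right)^{2} + 269058\right) - -3392 = \left(21609 + 269058\right) + \left(56 - 720 + 4056\right) = 290667 + 3392 = 294059$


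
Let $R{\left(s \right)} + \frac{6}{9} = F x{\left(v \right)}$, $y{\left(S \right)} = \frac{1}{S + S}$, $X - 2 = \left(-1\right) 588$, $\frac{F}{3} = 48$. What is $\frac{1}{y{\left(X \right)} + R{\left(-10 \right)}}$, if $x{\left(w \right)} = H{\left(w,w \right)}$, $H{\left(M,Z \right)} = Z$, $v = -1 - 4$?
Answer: $- \frac{3516}{2533867} \approx -0.0013876$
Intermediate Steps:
$v = -5$ ($v = -1 - 4 = -5$)
$F = 144$ ($F = 3 \cdot 48 = 144$)
$X = -586$ ($X = 2 - 588 = -586$)
$y{\left(S \right)} = \frac{1}{2 S}$
$x{\left(w \right)} = w$
$R{\left(s \right)} = - \frac{2162}{3}$ ($R{\left(s \right)} = - \frac{2}{3} + 144 \left(-5\right) = - \frac{2}{3} - 720 = - \frac{2162}{3}$)
$\frac{1}{y{\left(X \right)} + R{\left(-10 \right)}} = \frac{1}{\frac{1}{2 \left(-586\right)} - \frac{2162}{3}} = \frac{1}{\frac{1}{2} \left(- \frac{1}{586}\right) - \frac{2162}{3}} = \frac{1}{- \frac{1}{1172} - \frac{2162}{3}} = \frac{1}{- \frac{2533867}{3516}} = - \frac{3516}{2533867}$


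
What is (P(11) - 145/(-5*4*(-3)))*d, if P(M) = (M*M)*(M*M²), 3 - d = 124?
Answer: -233842543/12 ≈ -1.9487e+7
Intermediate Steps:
d = -121 (d = 3 - 1*124 = 3 - 124 = -121)
P(M) = M⁵ (P(M) = M²*M³ = M⁵)
(P(11) - 145/(-5*4*(-3)))*d = (11⁵ - 145/(-5*4*(-3)))*(-121) = (161051 - 145/((-20*(-3))))*(-121) = (161051 - 145/60)*(-121) = (161051 - 145*1/60)*(-121) = (161051 - 29/12)*(-121) = (1932583/12)*(-121) = -233842543/12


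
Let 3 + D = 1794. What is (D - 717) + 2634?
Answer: 3708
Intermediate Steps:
D = 1791 (D = -3 + 1794 = 1791)
(D - 717) + 2634 = (1791 - 717) + 2634 = 1074 + 2634 = 3708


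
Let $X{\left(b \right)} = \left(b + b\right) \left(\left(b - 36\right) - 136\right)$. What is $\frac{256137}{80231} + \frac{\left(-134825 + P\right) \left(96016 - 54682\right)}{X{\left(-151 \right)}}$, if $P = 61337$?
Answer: $- \frac{121840464480675}{3913106563} \approx -31137.0$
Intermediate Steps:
$X{\left(b \right)} = 2 b \left(-172 + b\right)$ ($X{\left(b \right)} = 2 b \left(\left(-36 + b\right) - 136\right) = 2 b \left(-172 + b\right)$)
$\frac{256137}{80231} + \frac{\left(-134825 + P\right) \left(96016 - 54682\right)}{X{\left(-151 \right)}} = \frac{256137}{80231} + \frac{\left(-134825 + 61337\right) \left(96016 - 54682\right)}{2 \left(-151\right) \left(-172 - 151\right)} = 256137 \cdot \frac{1}{80231} + \frac{\left(-73488\right) 41334}{2 \left(-151\right) \left(-323\right)} = \frac{256137}{80231} - \frac{3037552992}{97546} = \frac{256137}{80231} - \frac{1518776496}{48773} = - \frac{121840464480675}{3913106563}$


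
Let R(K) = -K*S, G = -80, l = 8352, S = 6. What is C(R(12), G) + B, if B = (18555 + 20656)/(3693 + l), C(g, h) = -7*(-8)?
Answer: 713731/12045 ≈ 59.255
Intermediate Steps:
R(K) = -6*K (R(K) = -K*6 = -6*K)
C(g, h) = 56
B = 39211/12045 (B = (18555 + 20656)/(3693 + 8352) = 39211/12045 ≈ 3.2554)
C(R(12), G) + B = 56 + 39211/12045 = 713731/12045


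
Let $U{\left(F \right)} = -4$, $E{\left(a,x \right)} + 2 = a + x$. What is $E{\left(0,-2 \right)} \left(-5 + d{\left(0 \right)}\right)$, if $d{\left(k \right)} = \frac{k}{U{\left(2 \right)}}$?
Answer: $20$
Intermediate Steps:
$E{\left(a,x \right)} = -2 + a + x$ ($E{\left(a,x \right)} = -2 + \left(a + x\right) = -2 + a + x$)
$d{\left(k \right)} = - \frac{k}{4}$ ($d{\left(k \right)} = \frac{k}{-4} = k \left(- \frac{1}{4}\right) = - \frac{k}{4}$)
$E{\left(0,-2 \right)} \left(-5 + d{\left(0 \right)}\right) = \left(-2 + 0 - 2\right) \left(-5 - 0\right) = - 4 \left(-5 + 0\right) = \left(-4\right) \left(-5\right) = 20$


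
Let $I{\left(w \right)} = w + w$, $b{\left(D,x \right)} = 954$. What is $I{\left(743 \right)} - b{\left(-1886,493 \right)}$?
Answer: $532$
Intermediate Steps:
$I{\left(w \right)} = 2 w$
$I{\left(743 \right)} - b{\left(-1886,493 \right)} = 2 \cdot 743 - 954 = 1486 - 954 = 532$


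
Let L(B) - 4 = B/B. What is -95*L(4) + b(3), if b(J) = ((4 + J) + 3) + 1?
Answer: -464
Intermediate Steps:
L(B) = 5 (L(B) = 4 + B/B = 4 + 1 = 5)
b(J) = 8 + J (b(J) = (7 + J) + 1 = 8 + J)
-95*L(4) + b(3) = -95*5 + (8 + 3) = -475 + 11 = -464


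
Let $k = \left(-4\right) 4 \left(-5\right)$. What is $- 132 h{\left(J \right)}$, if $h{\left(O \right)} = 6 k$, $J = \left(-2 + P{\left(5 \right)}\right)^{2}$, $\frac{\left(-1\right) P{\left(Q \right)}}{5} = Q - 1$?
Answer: $-63360$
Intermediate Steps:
$P{\left(Q \right)} = 5 - 5 Q$ ($P{\left(Q \right)} = - 5 \left(Q - 1\right) = - 5 \left(-1 + Q\right) = 5 - 5 Q$)
$J = 484$ ($J = \left(-2 + \left(5 - 25\right)\right)^{2} = \left(-2 - 20\right)^{2} = \left(-22\right)^{2} = 484$)
$k = 80$ ($k = \left(-16\right) \left(-5\right) = 80$)
$h{\left(O \right)} = 480$ ($h{\left(O \right)} = 6 \cdot 80 = 480$)
$- 132 h{\left(J \right)} = \left(-132\right) 480 = -63360$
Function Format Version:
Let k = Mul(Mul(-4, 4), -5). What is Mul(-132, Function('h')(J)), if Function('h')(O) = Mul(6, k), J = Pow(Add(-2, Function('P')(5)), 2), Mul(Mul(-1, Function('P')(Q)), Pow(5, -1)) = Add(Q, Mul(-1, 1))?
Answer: -63360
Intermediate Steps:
Function('P')(Q) = Add(5, Mul(-5, Q)) (Function('P')(Q) = Mul(-5, Add(Q, Mul(-1, 1))) = Mul(-5, Add(Q, -1)) = Mul(-5, Add(-1, Q)) = Add(5, Mul(-5, Q)))
J = 484 (J = Pow(Add(-2, Add(5, Mul(-5, 5))), 2) = Pow(Add(-2, Add(5, -25)), 2) = Pow(Add(-2, -20), 2) = Pow(-22, 2) = 484)
k = 80 (k = Mul(-16, -5) = 80)
Function('h')(O) = 480 (Function('h')(O) = Mul(6, 80) = 480)
Mul(-132, Function('h')(J)) = Mul(-132, 480) = -63360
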